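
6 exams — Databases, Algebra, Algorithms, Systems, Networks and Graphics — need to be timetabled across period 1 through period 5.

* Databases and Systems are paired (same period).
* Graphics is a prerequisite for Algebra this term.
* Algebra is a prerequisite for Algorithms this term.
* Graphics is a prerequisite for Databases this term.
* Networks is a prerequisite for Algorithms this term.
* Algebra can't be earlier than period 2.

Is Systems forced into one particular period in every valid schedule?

No

Systems can be period 2 (e.g. Databases -> period 2, Algebra -> period 2, Systems -> period 2, Algorithms -> period 3, Networks -> period 1, Graphics -> period 1) or period 3 (e.g. Databases=period 3, Networks=period 1, Algorithms=period 3, Systems=period 3, Graphics=period 1, Algebra=period 2).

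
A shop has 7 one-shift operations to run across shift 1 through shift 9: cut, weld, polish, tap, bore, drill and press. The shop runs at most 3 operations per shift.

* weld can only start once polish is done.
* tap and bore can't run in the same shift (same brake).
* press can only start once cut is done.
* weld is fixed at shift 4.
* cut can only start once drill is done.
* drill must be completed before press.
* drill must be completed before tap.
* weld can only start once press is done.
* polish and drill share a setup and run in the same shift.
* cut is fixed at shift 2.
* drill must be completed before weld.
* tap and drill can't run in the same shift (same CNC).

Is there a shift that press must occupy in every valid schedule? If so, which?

shift 3

cut is fixed at shift 2 and must come before press, so press is at least shift 3.
weld is fixed at shift 4 and must come after press, so press is at most shift 3.
So press must be shift 3.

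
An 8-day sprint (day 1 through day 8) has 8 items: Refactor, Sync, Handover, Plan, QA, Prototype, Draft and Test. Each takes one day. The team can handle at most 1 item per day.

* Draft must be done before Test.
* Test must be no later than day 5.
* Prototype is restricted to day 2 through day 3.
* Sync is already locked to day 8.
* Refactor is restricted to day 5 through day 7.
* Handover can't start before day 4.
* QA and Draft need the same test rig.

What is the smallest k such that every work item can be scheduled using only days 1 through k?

8 days

The precedence chain requires at least 2 distinct days.
With at most 1 per day and 8 work items, at least 8 days are needed.
Sync can't be placed before day 8, so the schedule must run through at least day 8.
8 works (last occupied day: day 8): for example QA in day 7; Sync in day 8; Refactor in day 5; Prototype in day 2; Handover in day 4; Plan in day 6; Test in day 3; Draft in day 1.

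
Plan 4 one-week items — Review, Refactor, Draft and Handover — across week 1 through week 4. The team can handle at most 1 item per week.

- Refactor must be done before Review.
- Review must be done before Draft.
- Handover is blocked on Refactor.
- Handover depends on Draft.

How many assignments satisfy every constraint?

1

Enumerating: Draft -> week 3, Review -> week 2, Refactor -> week 1, Handover -> week 4.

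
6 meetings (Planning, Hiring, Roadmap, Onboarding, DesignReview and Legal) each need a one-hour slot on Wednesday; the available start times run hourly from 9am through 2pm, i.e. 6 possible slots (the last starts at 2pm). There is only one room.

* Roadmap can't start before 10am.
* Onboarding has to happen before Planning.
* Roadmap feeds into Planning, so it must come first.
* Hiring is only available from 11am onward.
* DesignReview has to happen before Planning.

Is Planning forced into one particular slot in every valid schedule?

Planning can be 12pm (e.g. Onboarding -> 9am, Legal -> 2pm, Hiring -> 1pm, DesignReview -> 11am, Roadmap -> 10am, Planning -> 12pm) or 1pm (e.g. Legal in 2pm, Planning in 1pm, Onboarding in 9am, Hiring in 11am, Roadmap in 10am, DesignReview in 12pm).

No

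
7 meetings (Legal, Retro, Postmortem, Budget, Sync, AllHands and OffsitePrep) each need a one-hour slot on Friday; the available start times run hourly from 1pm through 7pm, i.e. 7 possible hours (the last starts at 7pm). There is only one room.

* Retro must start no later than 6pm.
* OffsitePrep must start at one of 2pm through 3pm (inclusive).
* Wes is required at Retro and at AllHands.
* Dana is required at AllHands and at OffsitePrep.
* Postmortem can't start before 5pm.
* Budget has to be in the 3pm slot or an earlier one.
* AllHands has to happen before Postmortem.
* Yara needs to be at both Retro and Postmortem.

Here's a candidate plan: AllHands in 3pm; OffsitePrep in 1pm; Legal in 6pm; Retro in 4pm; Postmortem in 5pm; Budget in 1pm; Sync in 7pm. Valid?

Budget has to be in the 3pm slot or an earlier one — holds.
Dana is required at AllHands and at OffsitePrep — holds.
Yara needs to be at both Retro and Postmortem — holds.
Postmortem can't start before 5pm — holds.
Retro must start no later than 6pm — holds.
AllHands has to happen before Postmortem — holds.
OffsitePrep must start at one of 2pm through 3pm (inclusive) — violated.
Wes is required at Retro and at AllHands — holds.
There is only one room — violated.

No — it violates: OffsitePrep must start at one of 2pm through 3pm (inclusive)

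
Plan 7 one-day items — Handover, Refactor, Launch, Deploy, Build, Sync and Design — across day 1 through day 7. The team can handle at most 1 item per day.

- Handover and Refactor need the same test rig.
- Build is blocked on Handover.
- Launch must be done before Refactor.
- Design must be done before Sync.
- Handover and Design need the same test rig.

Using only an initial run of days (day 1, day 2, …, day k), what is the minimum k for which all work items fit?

7 days

The precedence chain requires at least 2 distinct days.
With at most 1 per day and 7 work items, at least 7 days are needed.
7 works (last occupied day: day 7): for example Launch -> day 2, Handover -> day 1, Deploy -> day 7, Refactor -> day 3, Sync -> day 6, Build -> day 4, Design -> day 5.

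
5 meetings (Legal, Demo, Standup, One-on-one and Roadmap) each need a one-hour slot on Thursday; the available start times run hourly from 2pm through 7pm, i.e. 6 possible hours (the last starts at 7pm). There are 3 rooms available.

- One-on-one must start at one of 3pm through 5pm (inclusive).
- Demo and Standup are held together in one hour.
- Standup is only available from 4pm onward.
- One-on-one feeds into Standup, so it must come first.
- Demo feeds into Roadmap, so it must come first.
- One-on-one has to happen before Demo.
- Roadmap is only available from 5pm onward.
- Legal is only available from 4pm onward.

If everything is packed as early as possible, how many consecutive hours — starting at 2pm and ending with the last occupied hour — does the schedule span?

The precedence chain requires at least 3 distinct hours.
With at most 3 per hour and 5 meetings, at least 2 hours are needed.
Roadmap can't be placed before 5pm — that is hour 4 counting from 2pm — so the schedule must run through at least 4 hours.
4 works (last occupied hour: 5pm): for example Demo in 4pm, Legal in 4pm, Standup in 4pm, One-on-one in 3pm, Roadmap in 5pm.

4 hours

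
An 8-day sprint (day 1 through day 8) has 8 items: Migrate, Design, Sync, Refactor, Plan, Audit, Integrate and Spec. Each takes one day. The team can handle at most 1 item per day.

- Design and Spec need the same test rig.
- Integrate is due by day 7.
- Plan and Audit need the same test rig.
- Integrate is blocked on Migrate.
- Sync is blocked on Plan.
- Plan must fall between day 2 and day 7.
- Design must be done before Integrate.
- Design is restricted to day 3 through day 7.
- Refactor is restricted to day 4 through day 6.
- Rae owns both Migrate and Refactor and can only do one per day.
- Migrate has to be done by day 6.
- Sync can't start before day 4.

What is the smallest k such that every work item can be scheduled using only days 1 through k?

The precedence chain requires at least 2 distinct days.
With at most 1 per day and 8 work items, at least 8 days are needed.
Sync can't be placed before day 4, so the schedule must run through at least day 4.
8 works (last occupied day: day 8): for example Sync -> day 5, Refactor -> day 4, Spec -> day 8, Integrate -> day 6, Migrate -> day 1, Design -> day 3, Audit -> day 7, Plan -> day 2.

8 days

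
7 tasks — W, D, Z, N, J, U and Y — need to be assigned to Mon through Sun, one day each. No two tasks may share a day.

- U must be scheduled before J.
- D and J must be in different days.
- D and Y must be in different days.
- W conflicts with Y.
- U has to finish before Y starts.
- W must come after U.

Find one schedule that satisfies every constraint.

N -> Sun; Y -> Thu; D -> Fri; U -> Mon; J -> Wed; Z -> Sat; W -> Tue

Checking: U(Mon) before Y(Thu); U(Mon) before J(Wed); U(Mon) before W(Tue); W(Tue) != Y(Thu); D(Fri) != Y(Thu); D(Fri) != J(Wed); max 1 per day (cap 1).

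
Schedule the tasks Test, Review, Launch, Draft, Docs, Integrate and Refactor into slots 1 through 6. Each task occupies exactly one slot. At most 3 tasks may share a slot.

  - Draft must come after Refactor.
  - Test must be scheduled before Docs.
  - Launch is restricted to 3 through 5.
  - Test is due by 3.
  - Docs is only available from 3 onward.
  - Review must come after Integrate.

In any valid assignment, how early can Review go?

2

Precedence pushes Review to at least 2.
Review at 2 is achievable: Test in 1; Docs in 3; Launch in 3; Integrate in 1; Draft in 2; Review in 2; Refactor in 1.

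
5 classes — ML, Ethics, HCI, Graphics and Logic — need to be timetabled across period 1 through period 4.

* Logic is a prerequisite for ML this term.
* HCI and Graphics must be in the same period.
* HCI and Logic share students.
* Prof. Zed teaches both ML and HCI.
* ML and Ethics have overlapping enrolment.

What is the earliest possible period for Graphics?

Graphics at period 1 is achievable: Graphics in period 1; ML in period 3; Logic in period 2; HCI in period 1; Ethics in period 1.

period 1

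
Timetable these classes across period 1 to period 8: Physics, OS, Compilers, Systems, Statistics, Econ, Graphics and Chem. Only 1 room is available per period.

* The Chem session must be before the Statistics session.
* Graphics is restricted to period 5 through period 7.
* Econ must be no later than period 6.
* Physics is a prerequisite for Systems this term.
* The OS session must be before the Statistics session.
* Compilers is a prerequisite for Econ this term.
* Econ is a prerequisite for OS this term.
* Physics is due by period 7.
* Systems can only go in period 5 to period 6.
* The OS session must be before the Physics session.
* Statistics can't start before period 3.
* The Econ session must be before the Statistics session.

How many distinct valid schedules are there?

Splitting on Physics: it can be period 4 (4), period 5 (4). Listing each branch's schedules as (OS, Compilers, Systems, Statistics, Econ, Graphics, Chem) by period number:
Physics=period 4: (3,1,5,8,2,6,7) (3,1,5,8,2,7,6) (3,1,6,8,2,5,7) (3,1,6,8,2,7,5) — 4.
Physics=period 5: (3,1,6,8,2,7,4) (4,1,6,8,2,7,3) (4,1,6,8,3,7,2) (4,2,6,8,3,7,1) — 4.
Summing: 4 + 4 = 8.

8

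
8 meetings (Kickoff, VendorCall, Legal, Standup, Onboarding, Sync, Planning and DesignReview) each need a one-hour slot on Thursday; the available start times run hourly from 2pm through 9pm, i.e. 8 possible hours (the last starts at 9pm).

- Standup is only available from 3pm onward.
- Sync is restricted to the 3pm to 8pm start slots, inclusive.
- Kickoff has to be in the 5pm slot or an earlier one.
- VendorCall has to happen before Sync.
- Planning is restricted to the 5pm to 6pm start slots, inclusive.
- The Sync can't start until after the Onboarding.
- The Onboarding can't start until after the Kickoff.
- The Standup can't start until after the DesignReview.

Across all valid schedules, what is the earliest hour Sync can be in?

4pm

Sync is available from 3pm; precedence pushes Sync to at least 4pm; Sync's own window allows nothing later than 8pm.
Sync at 4pm is achievable: Kickoff in 2pm, DesignReview in 2pm, Standup in 3pm, Planning in 5pm, Onboarding in 3pm, VendorCall in 2pm, Legal in 2pm, Sync in 4pm.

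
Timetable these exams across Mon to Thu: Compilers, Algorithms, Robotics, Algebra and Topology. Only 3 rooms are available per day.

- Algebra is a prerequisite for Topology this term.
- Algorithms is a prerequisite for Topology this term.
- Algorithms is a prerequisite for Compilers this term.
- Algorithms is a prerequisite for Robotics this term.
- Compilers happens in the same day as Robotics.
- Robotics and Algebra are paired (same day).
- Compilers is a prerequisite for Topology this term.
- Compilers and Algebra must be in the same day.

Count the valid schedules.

Enumerating: Topology=Wed, Compilers=Tue, Algorithms=Mon, Robotics=Tue, Algebra=Tue | Compilers in Tue; Topology in Thu; Algebra in Tue; Algorithms in Mon; Robotics in Tue | Topology=Thu, Compilers=Wed, Algorithms=Mon, Robotics=Wed, Algebra=Wed | Robotics in Wed, Algebra in Wed, Algorithms in Tue, Compilers in Wed, Topology in Thu.

4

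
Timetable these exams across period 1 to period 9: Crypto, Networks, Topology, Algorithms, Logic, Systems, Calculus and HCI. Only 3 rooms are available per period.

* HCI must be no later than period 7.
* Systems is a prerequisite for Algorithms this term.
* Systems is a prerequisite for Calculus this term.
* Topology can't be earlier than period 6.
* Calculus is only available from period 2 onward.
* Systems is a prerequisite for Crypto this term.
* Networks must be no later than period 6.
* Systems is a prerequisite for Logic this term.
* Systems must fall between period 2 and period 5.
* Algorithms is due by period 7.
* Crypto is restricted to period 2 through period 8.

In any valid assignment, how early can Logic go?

period 3

Precedence pushes Logic to at least period 3.
Logic at period 3 is achievable: Calculus in period 4, Crypto in period 3, Algorithms in period 3, HCI in period 1, Systems in period 2, Logic in period 3, Topology in period 6, Networks in period 1.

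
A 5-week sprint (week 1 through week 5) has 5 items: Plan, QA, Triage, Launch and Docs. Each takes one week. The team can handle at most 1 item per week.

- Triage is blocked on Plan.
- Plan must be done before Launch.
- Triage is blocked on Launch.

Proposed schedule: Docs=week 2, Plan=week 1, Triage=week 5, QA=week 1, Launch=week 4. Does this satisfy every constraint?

Invalid. The team can handle at most 1 item per week.

The team can handle at most 1 item per week — violated.
Triage is blocked on Plan — holds.
Plan must be done before Launch — holds.
Triage is blocked on Launch — holds.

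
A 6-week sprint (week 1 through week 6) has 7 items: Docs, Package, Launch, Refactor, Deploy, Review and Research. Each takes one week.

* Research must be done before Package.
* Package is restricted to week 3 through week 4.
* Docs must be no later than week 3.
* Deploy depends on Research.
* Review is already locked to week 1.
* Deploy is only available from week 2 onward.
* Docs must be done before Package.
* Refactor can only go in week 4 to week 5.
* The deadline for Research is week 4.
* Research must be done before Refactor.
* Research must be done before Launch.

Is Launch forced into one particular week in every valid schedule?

No

Launch can be week 2 (e.g. Docs -> week 1; Review -> week 1; Package -> week 3; Refactor -> week 4; Launch -> week 2; Deploy -> week 2; Research -> week 1) or week 3 (e.g. Package=week 3; Deploy=week 2; Docs=week 1; Research=week 1; Refactor=week 4; Launch=week 3; Review=week 1).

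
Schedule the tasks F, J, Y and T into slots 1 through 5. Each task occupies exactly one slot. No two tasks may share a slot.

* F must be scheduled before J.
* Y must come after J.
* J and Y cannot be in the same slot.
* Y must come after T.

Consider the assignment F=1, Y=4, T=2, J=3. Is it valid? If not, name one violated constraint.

Yes

No two tasks may share a slot — holds.
J and Y cannot be in the same slot — holds.
Y must come after J — holds.
F must be scheduled before J — holds.
Y must come after T — holds.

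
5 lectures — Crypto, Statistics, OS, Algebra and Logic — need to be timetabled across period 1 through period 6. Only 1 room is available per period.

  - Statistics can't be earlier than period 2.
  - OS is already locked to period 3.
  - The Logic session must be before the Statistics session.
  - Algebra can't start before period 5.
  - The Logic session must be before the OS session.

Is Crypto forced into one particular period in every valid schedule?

Crypto can be period 1 (e.g. Statistics in period 4, Algebra in period 5, Crypto in period 1, OS in period 3, Logic in period 2) or period 2 (e.g. Crypto -> period 2, Statistics -> period 4, OS -> period 3, Logic -> period 1, Algebra -> period 5).

No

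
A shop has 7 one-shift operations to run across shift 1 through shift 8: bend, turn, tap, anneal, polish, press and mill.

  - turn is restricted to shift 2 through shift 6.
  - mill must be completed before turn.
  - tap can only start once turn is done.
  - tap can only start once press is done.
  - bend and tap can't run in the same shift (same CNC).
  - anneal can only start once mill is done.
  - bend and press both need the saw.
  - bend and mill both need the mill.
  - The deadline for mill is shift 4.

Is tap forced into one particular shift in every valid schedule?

tap can be shift 3 (e.g. turn=shift 2, mill=shift 1, press=shift 1, bend=shift 2, anneal=shift 2, polish=shift 1, tap=shift 3) or shift 4 (e.g. anneal -> shift 2; tap -> shift 4; bend -> shift 2; press -> shift 1; turn -> shift 2; mill -> shift 1; polish -> shift 1).

No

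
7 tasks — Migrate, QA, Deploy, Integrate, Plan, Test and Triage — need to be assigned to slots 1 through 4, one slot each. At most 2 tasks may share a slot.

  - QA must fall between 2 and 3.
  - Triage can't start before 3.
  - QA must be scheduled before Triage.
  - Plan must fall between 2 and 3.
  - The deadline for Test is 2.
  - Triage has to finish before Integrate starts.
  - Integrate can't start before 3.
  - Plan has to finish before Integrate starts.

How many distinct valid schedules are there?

15

Splitting on Migrate: it can be 1 (6), 2 (2), 3 (2), 4 (5). Listing each branch's schedules as (QA, Deploy, Integrate, Plan, Test, Triage):
Migrate=1: (2,1,4,3,2,3) (2,2,4,3,1,3) (2,3,4,2,1,3) (2,4,4,2,1,3) (2,4,4,3,1,3) (2,4,4,3,2,3) — 6.
Migrate=2: (2,1,4,3,1,3) (2,4,4,3,1,3) — 2.
Migrate=3: (2,1,4,2,1,3) (2,4,4,2,1,3) — 2.
Migrate=4: (2,1,4,2,1,3) (2,1,4,3,1,3) (2,1,4,3,2,3) (2,2,4,3,1,3) (2,3,4,2,1,3) — 5.
Summing: 6 + 2 + 2 + 5 = 15.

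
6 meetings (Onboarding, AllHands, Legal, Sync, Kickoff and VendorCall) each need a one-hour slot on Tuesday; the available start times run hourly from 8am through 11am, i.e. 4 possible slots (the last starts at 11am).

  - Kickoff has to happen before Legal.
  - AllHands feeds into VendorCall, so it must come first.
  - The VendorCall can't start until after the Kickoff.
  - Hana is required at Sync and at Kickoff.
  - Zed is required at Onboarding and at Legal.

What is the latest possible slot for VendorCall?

Precedence pushes VendorCall to at least 9am.
VendorCall at 11am is achievable: Onboarding in 8am, AllHands in 8am, Sync in 9am, VendorCall in 11am, Legal in 9am, Kickoff in 8am.

11am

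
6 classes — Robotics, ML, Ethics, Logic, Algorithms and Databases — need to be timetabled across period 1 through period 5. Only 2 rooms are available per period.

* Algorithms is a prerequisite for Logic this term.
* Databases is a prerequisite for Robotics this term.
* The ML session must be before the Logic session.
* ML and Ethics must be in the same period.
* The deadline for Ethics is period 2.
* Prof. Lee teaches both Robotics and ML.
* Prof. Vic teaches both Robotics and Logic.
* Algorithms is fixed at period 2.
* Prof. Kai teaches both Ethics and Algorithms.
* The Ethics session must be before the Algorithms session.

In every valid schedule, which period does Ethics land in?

Ethics's window is period 1–period 2.
Algorithms is fixed at period 2, and Ethics can't share a period with Algorithms.
So Ethics must be period 1.

period 1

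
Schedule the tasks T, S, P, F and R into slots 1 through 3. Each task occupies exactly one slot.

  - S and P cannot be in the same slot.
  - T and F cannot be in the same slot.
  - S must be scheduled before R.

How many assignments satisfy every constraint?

Splitting on T: it can be 1 (12), 2 (12), 3 (12). Listing each branch's schedules as (S, P, F, R):
T=1: (1,2,2,2) (1,2,2,3) (1,2,3,2) (1,2,3,3) (1,3,2,2) (1,3,2,3) (1,3,3,2) (1,3,3,3) (2,1,2,3) (2,1,3,3) (2,3,2,3) (2,3,3,3) — 12.
T=2: (1,2,1,2) (1,2,1,3) (1,2,3,2) (1,2,3,3) (1,3,1,2) (1,3,1,3) (1,3,3,2) (1,3,3,3) (2,1,1,3) (2,1,3,3) (2,3,1,3) (2,3,3,3) — 12.
T=3: (1,2,1,2) (1,2,1,3) (1,2,2,2) (1,2,2,3) (1,3,1,2) (1,3,1,3) (1,3,2,2) (1,3,2,3) (2,1,1,3) (2,1,2,3) (2,3,1,3) (2,3,2,3) — 12.
Summing: 12 + 12 + 12 = 36.

36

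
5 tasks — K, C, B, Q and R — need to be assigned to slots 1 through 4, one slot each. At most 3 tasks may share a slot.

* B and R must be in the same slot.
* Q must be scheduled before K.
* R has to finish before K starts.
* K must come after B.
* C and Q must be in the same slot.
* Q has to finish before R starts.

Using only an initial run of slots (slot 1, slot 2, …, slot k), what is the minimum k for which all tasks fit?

3

The precedence chain requires at least 3 distinct slots.
With at most 3 per slot and 5 tasks, at least 2 slots are needed.
3 works (last occupied slot: 3): for example B -> 2; K -> 3; R -> 2; C -> 1; Q -> 1.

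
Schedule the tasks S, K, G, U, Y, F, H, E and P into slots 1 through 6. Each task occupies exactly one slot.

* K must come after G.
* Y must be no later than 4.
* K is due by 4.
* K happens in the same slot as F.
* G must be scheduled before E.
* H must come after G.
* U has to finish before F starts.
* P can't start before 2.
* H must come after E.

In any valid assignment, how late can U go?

Downstream work caps U at 3.
U at 3 is achievable: H=3, P=2, S=1, G=1, F=4, K=4, Y=1, E=2, U=3.

3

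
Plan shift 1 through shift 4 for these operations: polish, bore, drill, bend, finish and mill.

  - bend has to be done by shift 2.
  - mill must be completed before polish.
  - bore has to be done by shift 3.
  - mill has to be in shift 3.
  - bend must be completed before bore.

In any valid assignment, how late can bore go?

Precedence pushes bore to at least shift 2; bore's own window allows nothing later than shift 3.
bore at shift 3 is achievable: polish in shift 4, finish in shift 1, bend in shift 1, mill in shift 3, bore in shift 3, drill in shift 1.

shift 3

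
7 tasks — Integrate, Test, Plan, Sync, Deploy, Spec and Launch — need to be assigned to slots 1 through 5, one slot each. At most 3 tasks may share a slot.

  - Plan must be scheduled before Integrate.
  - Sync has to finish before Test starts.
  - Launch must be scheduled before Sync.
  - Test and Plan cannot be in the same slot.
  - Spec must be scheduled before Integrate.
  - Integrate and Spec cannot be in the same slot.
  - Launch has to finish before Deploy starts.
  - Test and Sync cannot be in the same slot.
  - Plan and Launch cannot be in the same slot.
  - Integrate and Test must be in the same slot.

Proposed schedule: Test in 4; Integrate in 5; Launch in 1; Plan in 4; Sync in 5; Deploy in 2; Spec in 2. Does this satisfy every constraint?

Plan must be scheduled before Integrate — holds.
Sync has to finish before Test starts — violated.
Launch has to finish before Deploy starts — holds.
At most 3 tasks may share a slot — holds.
Test and Plan cannot be in the same slot — violated.
Spec must be scheduled before Integrate — holds.
Integrate and Test must be in the same slot — violated.
Launch must be scheduled before Sync — holds.
Plan and Launch cannot be in the same slot — holds.
Integrate and Spec cannot be in the same slot — holds.
Test and Sync cannot be in the same slot — holds.

No. Sync has to finish before Test starts is not satisfied.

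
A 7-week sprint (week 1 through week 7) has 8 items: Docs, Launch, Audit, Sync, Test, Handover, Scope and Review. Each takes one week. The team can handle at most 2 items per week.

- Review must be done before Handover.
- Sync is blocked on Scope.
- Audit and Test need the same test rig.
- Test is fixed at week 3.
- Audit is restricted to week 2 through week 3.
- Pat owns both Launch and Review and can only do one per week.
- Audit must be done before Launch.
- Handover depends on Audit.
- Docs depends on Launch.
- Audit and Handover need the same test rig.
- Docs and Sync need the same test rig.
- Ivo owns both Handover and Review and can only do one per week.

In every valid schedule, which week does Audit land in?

Audit's window is week 2–week 3.
Test is fixed at week 3, and Audit can't share a week with Test.
So Audit must be week 2.

week 2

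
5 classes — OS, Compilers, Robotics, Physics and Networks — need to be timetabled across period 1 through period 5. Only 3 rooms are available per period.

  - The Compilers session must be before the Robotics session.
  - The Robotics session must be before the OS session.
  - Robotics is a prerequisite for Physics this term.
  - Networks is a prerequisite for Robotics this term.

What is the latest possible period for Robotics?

Precedence pushes Robotics to at least period 2; downstream work caps Robotics at period 4.
Robotics at period 4 is achievable: Robotics -> period 4; Networks -> period 1; Compilers -> period 1; Physics -> period 5; OS -> period 5.

period 4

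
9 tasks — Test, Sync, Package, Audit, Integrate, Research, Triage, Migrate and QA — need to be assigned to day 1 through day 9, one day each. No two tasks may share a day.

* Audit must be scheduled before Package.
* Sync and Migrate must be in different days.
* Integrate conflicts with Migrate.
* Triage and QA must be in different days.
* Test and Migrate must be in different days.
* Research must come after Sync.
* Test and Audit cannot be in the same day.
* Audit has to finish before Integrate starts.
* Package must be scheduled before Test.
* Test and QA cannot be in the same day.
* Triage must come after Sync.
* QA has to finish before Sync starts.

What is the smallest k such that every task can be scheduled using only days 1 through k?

9 days

The precedence chain requires at least 3 distinct days.
With at most 1 per day and 9 tasks, at least 9 days are needed.
9 works (last occupied day: day 9): for example Package -> day 4, Migrate -> day 9, Integrate -> day 6, Triage -> day 8, QA -> day 1, Research -> day 7, Audit -> day 3, Test -> day 5, Sync -> day 2.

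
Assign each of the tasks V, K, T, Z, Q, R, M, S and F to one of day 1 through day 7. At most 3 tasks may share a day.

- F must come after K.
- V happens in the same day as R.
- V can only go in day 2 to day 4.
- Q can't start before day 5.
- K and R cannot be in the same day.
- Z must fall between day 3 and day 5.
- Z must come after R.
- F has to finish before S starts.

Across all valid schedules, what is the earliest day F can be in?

day 2

Precedence pushes F to at least day 2; downstream work caps F at day 6.
F at day 2 is achievable: S in day 3, R in day 2, Z in day 3, M in day 1, K in day 1, V in day 2, T in day 1, Q in day 5, F in day 2.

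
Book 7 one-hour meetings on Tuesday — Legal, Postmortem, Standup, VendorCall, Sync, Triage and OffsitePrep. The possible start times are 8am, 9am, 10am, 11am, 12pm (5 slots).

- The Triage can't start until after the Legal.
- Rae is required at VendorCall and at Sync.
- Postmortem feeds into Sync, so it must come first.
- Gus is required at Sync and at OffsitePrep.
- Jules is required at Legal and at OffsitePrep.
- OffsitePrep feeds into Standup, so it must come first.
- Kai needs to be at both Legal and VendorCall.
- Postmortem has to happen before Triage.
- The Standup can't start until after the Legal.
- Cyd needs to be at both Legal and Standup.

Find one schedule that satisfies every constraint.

OffsitePrep in 9am; VendorCall in 9am; Sync in 10am; Standup in 10am; Postmortem in 8am; Legal in 8am; Triage in 9am

Checking: Legal(8am) before Standup(10am); OffsitePrep(9am) before Standup(10am); Postmortem(8am) before Triage(9am); Postmortem(8am) before Sync(10am); Legal(8am) before Triage(9am); VendorCall(9am) != Sync(10am); Legal(8am) != Standup(10am); Legal(8am) != VendorCall(9am); Sync(10am) != OffsitePrep(9am); Legal(8am) != OffsitePrep(9am).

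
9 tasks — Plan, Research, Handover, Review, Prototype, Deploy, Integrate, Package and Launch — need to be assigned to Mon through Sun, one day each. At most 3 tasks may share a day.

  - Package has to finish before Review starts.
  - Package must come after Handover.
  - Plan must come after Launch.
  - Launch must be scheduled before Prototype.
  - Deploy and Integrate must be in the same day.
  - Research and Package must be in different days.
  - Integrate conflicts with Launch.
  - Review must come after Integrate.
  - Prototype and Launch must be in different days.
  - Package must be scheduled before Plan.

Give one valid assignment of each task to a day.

Launch=Mon, Prototype=Wed, Integrate=Tue, Review=Wed, Plan=Wed, Research=Mon, Deploy=Tue, Handover=Mon, Package=Tue

Checking: Launch(Mon) before Prototype(Wed); Handover(Mon) before Package(Tue); Integrate(Tue) before Review(Wed); Package(Tue) before Plan(Wed); Package(Tue) before Review(Wed); Launch(Mon) before Plan(Wed); Prototype(Wed) != Launch(Mon); Research(Mon) != Package(Tue); Integrate(Tue) != Launch(Mon); Deploy = Integrate = Tue; max 3 per day (cap 3).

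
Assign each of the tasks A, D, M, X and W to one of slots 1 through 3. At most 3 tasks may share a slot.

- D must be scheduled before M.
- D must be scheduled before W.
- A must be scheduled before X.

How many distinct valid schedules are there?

15

Splitting on A: it can be 1 (10), 2 (5). Listing each branch's schedules as (D, M, X, W):
A=1: (1,2,2,2) (1,2,2,3) (1,2,3,2) (1,2,3,3) (1,3,2,2) (1,3,2,3) (1,3,3,2) (1,3,3,3) (2,3,2,3) (2,3,3,3) — 10.
A=2: (1,2,3,2) (1,2,3,3) (1,3,3,2) (1,3,3,3) (2,3,3,3) — 5.
Summing: 10 + 5 = 15.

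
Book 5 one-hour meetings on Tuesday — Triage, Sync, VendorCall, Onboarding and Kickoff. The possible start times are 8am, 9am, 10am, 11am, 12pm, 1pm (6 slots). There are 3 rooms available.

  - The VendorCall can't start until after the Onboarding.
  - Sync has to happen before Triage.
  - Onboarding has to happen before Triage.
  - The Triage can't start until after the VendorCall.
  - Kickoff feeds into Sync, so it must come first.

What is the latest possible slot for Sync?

Precedence pushes Sync to at least 9am; downstream work caps Sync at 12pm.
Sync at 12pm is achievable: VendorCall in 9am, Triage in 1pm, Onboarding in 8am, Sync in 12pm, Kickoff in 8am.

12pm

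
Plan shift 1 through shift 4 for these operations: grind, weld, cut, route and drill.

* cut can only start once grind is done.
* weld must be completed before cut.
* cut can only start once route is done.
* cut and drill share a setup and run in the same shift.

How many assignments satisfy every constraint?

36

Splitting on grind: it can be shift 1 (14), shift 2 (13), shift 3 (9). Listing each branch's schedules as (weld, cut, route, drill) by shift number:
grind=shift 1: (1,2,1,2) (1,3,1,3) (1,3,2,3) (1,4,1,4) (1,4,2,4) (1,4,3,4) (2,3,1,3) (2,3,2,3) (2,4,1,4) (2,4,2,4) (2,4,3,4) (3,4,1,4) (3,4,2,4) (3,4,3,4) — 14.
grind=shift 2: (1,3,1,3) (1,3,2,3) (1,4,1,4) (1,4,2,4) (1,4,3,4) (2,3,1,3) (2,3,2,3) (2,4,1,4) (2,4,2,4) (2,4,3,4) (3,4,1,4) (3,4,2,4) (3,4,3,4) — 13.
grind=shift 3: (1,4,1,4) (1,4,2,4) (1,4,3,4) (2,4,1,4) (2,4,2,4) (2,4,3,4) (3,4,1,4) (3,4,2,4) (3,4,3,4) — 9.
Summing: 14 + 13 + 9 = 36.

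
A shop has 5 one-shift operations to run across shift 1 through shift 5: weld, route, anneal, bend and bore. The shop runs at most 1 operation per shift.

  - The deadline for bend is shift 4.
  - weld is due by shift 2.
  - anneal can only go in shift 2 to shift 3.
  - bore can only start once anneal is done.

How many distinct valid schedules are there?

Splitting on weld: it can be shift 1 (7), shift 2 (3). Listing each branch's schedules as (route, anneal, bend, bore) by shift number:
weld=shift 1: (2,3,4,5) (3,2,4,5) (4,2,3,5) (4,3,2,5) (5,2,3,4) (5,2,4,3) (5,3,2,4) — 7.
weld=shift 2: (1,3,4,5) (4,3,1,5) (5,3,1,4) — 3.
Summing: 7 + 3 = 10.

10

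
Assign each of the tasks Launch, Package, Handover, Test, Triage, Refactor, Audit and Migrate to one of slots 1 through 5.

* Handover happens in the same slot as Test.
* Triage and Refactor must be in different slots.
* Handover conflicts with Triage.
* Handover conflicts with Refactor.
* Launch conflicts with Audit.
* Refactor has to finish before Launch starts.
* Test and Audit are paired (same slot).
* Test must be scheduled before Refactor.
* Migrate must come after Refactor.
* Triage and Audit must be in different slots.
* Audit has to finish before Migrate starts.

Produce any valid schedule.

Refactor in 2; Audit in 1; Package in 1; Handover in 1; Test in 1; Triage in 3; Migrate in 3; Launch in 3

Checking: Refactor(2) before Migrate(3); Test(1) before Refactor(2); Audit(1) before Migrate(3); Refactor(2) before Launch(3); Handover(1) != Triage(3); Handover(1) != Refactor(2); Launch(3) != Audit(1); Triage(3) != Refactor(2); Triage(3) != Audit(1); Test = Audit = 1; Handover = Test = 1.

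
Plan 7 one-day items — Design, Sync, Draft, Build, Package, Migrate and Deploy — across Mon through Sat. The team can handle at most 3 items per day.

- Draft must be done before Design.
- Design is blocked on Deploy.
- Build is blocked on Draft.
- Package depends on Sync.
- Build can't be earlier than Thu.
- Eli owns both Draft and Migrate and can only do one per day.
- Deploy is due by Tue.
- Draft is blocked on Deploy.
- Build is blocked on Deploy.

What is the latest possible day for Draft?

Fri

Precedence pushes Draft to at least Tue; downstream work caps Draft at Fri.
Draft at Fri is achievable: Migrate=Mon, Package=Tue, Sync=Mon, Deploy=Mon, Draft=Fri, Build=Sat, Design=Sat.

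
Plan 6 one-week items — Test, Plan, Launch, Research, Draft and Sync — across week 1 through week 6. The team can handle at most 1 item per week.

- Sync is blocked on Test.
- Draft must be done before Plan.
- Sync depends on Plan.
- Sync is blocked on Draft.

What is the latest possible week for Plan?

week 5

Precedence pushes Plan to at least week 2; downstream work caps Plan at week 5.
Plan at week 5 is achievable: Sync in week 6; Test in week 2; Research in week 4; Launch in week 3; Plan in week 5; Draft in week 1.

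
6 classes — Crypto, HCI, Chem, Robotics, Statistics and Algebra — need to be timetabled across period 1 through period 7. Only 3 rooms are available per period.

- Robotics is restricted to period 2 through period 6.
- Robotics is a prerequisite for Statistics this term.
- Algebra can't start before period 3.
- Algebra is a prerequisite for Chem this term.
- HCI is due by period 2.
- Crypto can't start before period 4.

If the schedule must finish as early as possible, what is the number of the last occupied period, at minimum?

4

The precedence chain requires at least 2 distinct periods.
With at most 3 per period and 6 classes, at least 2 periods are needed.
Crypto can't be placed before period 4, so the schedule must run through at least period 4.
4 works (last occupied period: period 4): for example HCI=period 1, Chem=period 4, Algebra=period 3, Crypto=period 4, Statistics=period 3, Robotics=period 2.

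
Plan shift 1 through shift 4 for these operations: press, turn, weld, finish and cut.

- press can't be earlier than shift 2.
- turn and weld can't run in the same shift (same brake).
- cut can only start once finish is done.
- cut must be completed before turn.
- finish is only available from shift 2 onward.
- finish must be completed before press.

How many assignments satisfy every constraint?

Splitting on press: it can be shift 3 (3), shift 4 (3). Listing each branch's schedules as (turn, weld, finish, cut) by shift number:
press=shift 3: (4,1,2,3) (4,2,2,3) (4,3,2,3) — 3.
press=shift 4: (4,1,2,3) (4,2,2,3) (4,3,2,3) — 3.
Summing: 3 + 3 = 6.

6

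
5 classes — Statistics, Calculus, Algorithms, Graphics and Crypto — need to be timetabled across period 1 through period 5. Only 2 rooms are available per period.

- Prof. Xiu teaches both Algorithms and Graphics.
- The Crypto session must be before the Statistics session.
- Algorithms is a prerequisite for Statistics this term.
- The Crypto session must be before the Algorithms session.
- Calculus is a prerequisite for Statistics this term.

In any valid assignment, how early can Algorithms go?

Precedence pushes Algorithms to at least period 2; downstream work caps Algorithms at period 4.
Algorithms at period 2 is achievable: Statistics -> period 3, Calculus -> period 1, Graphics -> period 3, Algorithms -> period 2, Crypto -> period 1.

period 2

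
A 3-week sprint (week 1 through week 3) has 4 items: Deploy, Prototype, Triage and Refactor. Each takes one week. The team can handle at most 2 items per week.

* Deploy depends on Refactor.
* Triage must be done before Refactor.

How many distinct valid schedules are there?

3

Enumerating: Deploy -> week 3; Triage -> week 1; Prototype -> week 1; Refactor -> week 2 | Refactor in week 2; Triage in week 1; Prototype in week 2; Deploy in week 3 | Prototype in week 3, Deploy in week 3, Triage in week 1, Refactor in week 2.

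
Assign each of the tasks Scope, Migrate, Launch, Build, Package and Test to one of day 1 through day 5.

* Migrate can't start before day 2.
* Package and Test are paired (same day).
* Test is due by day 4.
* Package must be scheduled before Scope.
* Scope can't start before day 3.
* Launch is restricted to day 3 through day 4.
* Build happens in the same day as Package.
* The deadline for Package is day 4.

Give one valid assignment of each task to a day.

Launch=day 3, Scope=day 3, Package=day 1, Migrate=day 2, Build=day 1, Test=day 1

Checking: Package(day 1) before Scope(day 3); Package = Test = day 1; Build = Package = day 1; Launch=day 3 in [day 3,day 4]; Migrate=day 2 in [day 2,day 5]; Package=day 1 in [day 1,day 4]; Test=day 1 in [day 1,day 4]; Scope=day 3 in [day 3,day 5].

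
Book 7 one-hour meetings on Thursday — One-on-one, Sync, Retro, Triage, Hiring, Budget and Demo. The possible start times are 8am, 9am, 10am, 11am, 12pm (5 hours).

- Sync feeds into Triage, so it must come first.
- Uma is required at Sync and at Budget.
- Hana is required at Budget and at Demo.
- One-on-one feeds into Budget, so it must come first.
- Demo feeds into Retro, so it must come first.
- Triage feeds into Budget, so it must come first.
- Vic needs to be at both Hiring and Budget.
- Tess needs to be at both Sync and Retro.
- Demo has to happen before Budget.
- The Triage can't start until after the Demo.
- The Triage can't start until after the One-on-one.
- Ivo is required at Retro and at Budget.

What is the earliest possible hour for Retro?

Precedence pushes Retro to at least 9am.
Retro at 9am is achievable: Budget=10am; Sync=8am; Demo=8am; Triage=9am; One-on-one=8am; Hiring=8am; Retro=9am.

9am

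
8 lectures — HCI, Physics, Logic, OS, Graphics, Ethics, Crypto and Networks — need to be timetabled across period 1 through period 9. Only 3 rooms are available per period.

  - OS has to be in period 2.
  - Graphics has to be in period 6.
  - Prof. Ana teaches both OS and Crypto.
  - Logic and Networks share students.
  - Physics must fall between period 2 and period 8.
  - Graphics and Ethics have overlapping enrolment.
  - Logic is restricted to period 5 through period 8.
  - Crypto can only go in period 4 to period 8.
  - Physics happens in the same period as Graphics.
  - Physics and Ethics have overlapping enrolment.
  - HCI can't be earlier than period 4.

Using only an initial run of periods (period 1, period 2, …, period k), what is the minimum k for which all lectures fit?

With at most 3 per period and 8 lectures, at least 3 periods are needed.
Graphics can't be placed before period 6, so the schedule must run through at least period 6.
6 works (last occupied period: period 6): for example Crypto=period 4, Networks=period 1, Logic=period 5, Ethics=period 1, HCI=period 4, OS=period 2, Physics=period 6, Graphics=period 6.

6 periods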